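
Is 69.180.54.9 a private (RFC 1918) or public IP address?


RFC 1918 private ranges:
  10.0.0.0/8 (10.0.0.0 - 10.255.255.255)
  172.16.0.0/12 (172.16.0.0 - 172.31.255.255)
  192.168.0.0/16 (192.168.0.0 - 192.168.255.255)
Public (not in any RFC 1918 range)


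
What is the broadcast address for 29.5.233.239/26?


Network: 29.5.233.192/26
Host bits = 6
Set all host bits to 1:
Broadcast: 29.5.233.255


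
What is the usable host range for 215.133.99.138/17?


Network: 215.133.0.0
Broadcast: 215.133.127.255
First usable = network + 1
Last usable = broadcast - 1
Range: 215.133.0.1 to 215.133.127.254


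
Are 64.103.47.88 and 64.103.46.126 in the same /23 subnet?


Mask: 255.255.254.0
64.103.47.88 AND mask = 64.103.46.0
64.103.46.126 AND mask = 64.103.46.0
Yes, same subnet (64.103.46.0)


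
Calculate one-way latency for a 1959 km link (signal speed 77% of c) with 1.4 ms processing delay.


Speed = 0.77 * 3e5 km/s = 231000 km/s
Propagation delay = 1959 / 231000 = 0.0085 s = 8.4805 ms
Processing delay = 1.4 ms
Total one-way latency = 9.8805 ms


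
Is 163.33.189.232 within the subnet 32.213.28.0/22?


Subnet network: 32.213.28.0
Test IP AND mask: 163.33.188.0
No, 163.33.189.232 is not in 32.213.28.0/22


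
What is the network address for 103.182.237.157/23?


IP:   01100111.10110110.11101101.10011101
Mask: 11111111.11111111.11111110.00000000
AND operation:
Net:  01100111.10110110.11101100.00000000
Network: 103.182.236.0/23


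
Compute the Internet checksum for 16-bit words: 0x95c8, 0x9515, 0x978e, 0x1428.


Sum all words (with carry folding):
+ 0x95c8 = 0x95c8
+ 0x9515 = 0x2ade
+ 0x978e = 0xc26c
+ 0x1428 = 0xd694
One's complement: ~0xd694
Checksum = 0x296b


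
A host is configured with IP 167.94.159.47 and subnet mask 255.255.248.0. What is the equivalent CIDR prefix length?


Binary: 11111111.11111111.11111000.00000000
Count leading 1s
Prefix: /21


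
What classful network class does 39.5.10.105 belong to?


First octet: 39
Binary: 00100111
0xxxxxxx -> Class A (1-126)
Class A, default mask 255.0.0.0 (/8)


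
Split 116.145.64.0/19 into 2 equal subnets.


New prefix = 19 + 1 = 20
Each subnet has 4096 addresses
  116.145.64.0/20
  116.145.80.0/20
Subnets: 116.145.64.0/20, 116.145.80.0/20


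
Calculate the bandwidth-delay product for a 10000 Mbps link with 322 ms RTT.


BDP = bandwidth * RTT
= 10000 Mbps * 322 ms
= 10000 * 1e6 * 322 / 1000 bits
= 3220000000 bits
= 402500000 bytes
= 393066.4062 KB
BDP = 3220000000 bits (402500000 bytes)


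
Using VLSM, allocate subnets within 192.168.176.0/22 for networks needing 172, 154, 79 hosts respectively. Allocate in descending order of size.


172 hosts -> /24 (254 usable): 192.168.176.0/24
154 hosts -> /24 (254 usable): 192.168.177.0/24
79 hosts -> /25 (126 usable): 192.168.178.0/25
Allocation: 192.168.176.0/24 (172 hosts, 254 usable); 192.168.177.0/24 (154 hosts, 254 usable); 192.168.178.0/25 (79 hosts, 126 usable)


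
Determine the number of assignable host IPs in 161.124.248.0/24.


Host bits = 32 - 24 = 8
Total addresses = 2^8 = 256
Usable = total - 2 (network and broadcast)
Usable hosts: 254


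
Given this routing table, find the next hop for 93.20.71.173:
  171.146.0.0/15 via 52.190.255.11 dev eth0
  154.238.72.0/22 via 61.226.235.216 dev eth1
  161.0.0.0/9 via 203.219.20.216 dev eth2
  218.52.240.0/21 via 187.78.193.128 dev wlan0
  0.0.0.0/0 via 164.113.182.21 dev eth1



Longest prefix match for 93.20.71.173:
  /15 171.146.0.0: no
  /22 154.238.72.0: no
  /9 161.0.0.0: no
  /21 218.52.240.0: no
  /0 0.0.0.0: MATCH
Selected: next-hop 164.113.182.21 via eth1 (matched /0)


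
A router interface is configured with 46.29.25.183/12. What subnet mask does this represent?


/12 means 12 network bits, 20 host bits
Binary: 11111111111100000000000000000000
Mask: 255.240.0.0


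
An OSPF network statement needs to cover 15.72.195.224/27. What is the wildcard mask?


Subnet mask: 255.255.255.224
Wildcard = 255.255.255.255 - subnet mask
255 - 255 = 0
255 - 255 = 0
255 - 255 = 0
255 - 224 = 31
Wildcard: 0.0.0.31


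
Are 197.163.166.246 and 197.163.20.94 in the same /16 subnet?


Mask: 255.255.0.0
197.163.166.246 AND mask = 197.163.0.0
197.163.20.94 AND mask = 197.163.0.0
Yes, same subnet (197.163.0.0)


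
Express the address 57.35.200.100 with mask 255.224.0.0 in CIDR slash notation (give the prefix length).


Binary: 11111111.11100000.00000000.00000000
Count leading 1s
Prefix: /11


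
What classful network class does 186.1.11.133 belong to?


First octet: 186
Binary: 10111010
10xxxxxx -> Class B (128-191)
Class B, default mask 255.255.0.0 (/16)


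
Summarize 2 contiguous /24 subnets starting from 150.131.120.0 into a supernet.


Original prefix: /24
Number of subnets: 2 = 2^1
New prefix = 24 - 1 = 23
Supernet: 150.131.120.0/23


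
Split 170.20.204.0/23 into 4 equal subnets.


New prefix = 23 + 2 = 25
Each subnet has 128 addresses
  170.20.204.0/25
  170.20.204.128/25
  170.20.205.0/25
  170.20.205.128/25
Subnets: 170.20.204.0/25, 170.20.204.128/25, 170.20.205.0/25, 170.20.205.128/25


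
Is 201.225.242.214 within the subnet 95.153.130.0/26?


Subnet network: 95.153.130.0
Test IP AND mask: 201.225.242.192
No, 201.225.242.214 is not in 95.153.130.0/26


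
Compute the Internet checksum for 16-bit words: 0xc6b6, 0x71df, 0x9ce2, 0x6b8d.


Sum all words (with carry folding):
+ 0xc6b6 = 0xc6b6
+ 0x71df = 0x3896
+ 0x9ce2 = 0xd578
+ 0x6b8d = 0x4106
One's complement: ~0x4106
Checksum = 0xbef9


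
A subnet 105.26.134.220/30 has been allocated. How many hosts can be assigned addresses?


Host bits = 32 - 30 = 2
Total addresses = 2^2 = 4
Usable = total - 2 (network and broadcast)
Usable hosts: 2


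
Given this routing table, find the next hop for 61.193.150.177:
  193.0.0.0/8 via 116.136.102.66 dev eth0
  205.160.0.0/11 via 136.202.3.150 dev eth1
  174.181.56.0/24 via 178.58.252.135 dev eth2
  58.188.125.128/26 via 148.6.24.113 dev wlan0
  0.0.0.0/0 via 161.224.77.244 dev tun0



Longest prefix match for 61.193.150.177:
  /8 193.0.0.0: no
  /11 205.160.0.0: no
  /24 174.181.56.0: no
  /26 58.188.125.128: no
  /0 0.0.0.0: MATCH
Selected: next-hop 161.224.77.244 via tun0 (matched /0)


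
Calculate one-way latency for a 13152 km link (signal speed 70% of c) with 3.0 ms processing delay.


Speed = 0.7 * 3e5 km/s = 210000 km/s
Propagation delay = 13152 / 210000 = 0.0626 s = 62.6286 ms
Processing delay = 3.0 ms
Total one-way latency = 65.6286 ms


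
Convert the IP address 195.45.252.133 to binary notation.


195 = 11000011
45 = 00101101
252 = 11111100
133 = 10000101
Binary: 11000011.00101101.11111100.10000101


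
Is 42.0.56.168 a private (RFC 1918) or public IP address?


RFC 1918 private ranges:
  10.0.0.0/8 (10.0.0.0 - 10.255.255.255)
  172.16.0.0/12 (172.16.0.0 - 172.31.255.255)
  192.168.0.0/16 (192.168.0.0 - 192.168.255.255)
Public (not in any RFC 1918 range)


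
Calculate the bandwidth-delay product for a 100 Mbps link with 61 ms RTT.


BDP = bandwidth * RTT
= 100 Mbps * 61 ms
= 100 * 1e6 * 61 / 1000 bits
= 6100000 bits
= 762500 bytes
= 744.6289 KB
BDP = 6100000 bits (762500 bytes)


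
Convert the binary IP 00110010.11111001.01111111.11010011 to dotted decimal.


00110010 = 50
11111001 = 249
01111111 = 127
11010011 = 211
IP: 50.249.127.211


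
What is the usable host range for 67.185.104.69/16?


Network: 67.185.0.0
Broadcast: 67.185.255.255
First usable = network + 1
Last usable = broadcast - 1
Range: 67.185.0.1 to 67.185.255.254


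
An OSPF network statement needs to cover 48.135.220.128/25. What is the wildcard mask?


Subnet mask: 255.255.255.128
Wildcard = 255.255.255.255 - subnet mask
255 - 255 = 0
255 - 255 = 0
255 - 255 = 0
255 - 128 = 127
Wildcard: 0.0.0.127


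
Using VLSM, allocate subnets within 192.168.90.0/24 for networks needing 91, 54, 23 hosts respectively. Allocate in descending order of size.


91 hosts -> /25 (126 usable): 192.168.90.0/25
54 hosts -> /26 (62 usable): 192.168.90.128/26
23 hosts -> /27 (30 usable): 192.168.90.192/27
Allocation: 192.168.90.0/25 (91 hosts, 126 usable); 192.168.90.128/26 (54 hosts, 62 usable); 192.168.90.192/27 (23 hosts, 30 usable)


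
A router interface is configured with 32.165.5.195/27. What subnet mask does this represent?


/27 means 27 network bits, 5 host bits
Binary: 11111111111111111111111111100000
Mask: 255.255.255.224


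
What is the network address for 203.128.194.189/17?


IP:   11001011.10000000.11000010.10111101
Mask: 11111111.11111111.10000000.00000000
AND operation:
Net:  11001011.10000000.10000000.00000000
Network: 203.128.128.0/17


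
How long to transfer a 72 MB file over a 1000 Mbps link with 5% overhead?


Effective throughput = 1000 * (1 - 5/100) = 950 Mbps
File size in Mb = 72 * 8 = 576 Mb
Time = 576 / 950
Time = 0.6063 seconds


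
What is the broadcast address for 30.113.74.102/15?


Network: 30.112.0.0/15
Host bits = 17
Set all host bits to 1:
Broadcast: 30.113.255.255


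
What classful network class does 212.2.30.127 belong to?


First octet: 212
Binary: 11010100
110xxxxx -> Class C (192-223)
Class C, default mask 255.255.255.0 (/24)


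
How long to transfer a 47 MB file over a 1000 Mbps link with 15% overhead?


Effective throughput = 1000 * (1 - 15/100) = 850 Mbps
File size in Mb = 47 * 8 = 376 Mb
Time = 376 / 850
Time = 0.4424 seconds


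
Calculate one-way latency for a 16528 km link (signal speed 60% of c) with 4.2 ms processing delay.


Speed = 0.6 * 3e5 km/s = 180000 km/s
Propagation delay = 16528 / 180000 = 0.0918 s = 91.8222 ms
Processing delay = 4.2 ms
Total one-way latency = 96.0222 ms


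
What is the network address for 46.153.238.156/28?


IP:   00101110.10011001.11101110.10011100
Mask: 11111111.11111111.11111111.11110000
AND operation:
Net:  00101110.10011001.11101110.10010000
Network: 46.153.238.144/28


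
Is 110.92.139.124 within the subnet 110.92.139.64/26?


Subnet network: 110.92.139.64
Test IP AND mask: 110.92.139.64
Yes, 110.92.139.124 is in 110.92.139.64/26


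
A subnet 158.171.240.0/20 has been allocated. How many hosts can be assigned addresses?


Host bits = 32 - 20 = 12
Total addresses = 2^12 = 4096
Usable = total - 2 (network and broadcast)
Usable hosts: 4094


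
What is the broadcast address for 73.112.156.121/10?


Network: 73.64.0.0/10
Host bits = 22
Set all host bits to 1:
Broadcast: 73.127.255.255


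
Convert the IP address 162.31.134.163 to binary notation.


162 = 10100010
31 = 00011111
134 = 10000110
163 = 10100011
Binary: 10100010.00011111.10000110.10100011


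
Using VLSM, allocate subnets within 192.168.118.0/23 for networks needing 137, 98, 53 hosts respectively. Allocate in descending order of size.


137 hosts -> /24 (254 usable): 192.168.118.0/24
98 hosts -> /25 (126 usable): 192.168.119.0/25
53 hosts -> /26 (62 usable): 192.168.119.128/26
Allocation: 192.168.118.0/24 (137 hosts, 254 usable); 192.168.119.0/25 (98 hosts, 126 usable); 192.168.119.128/26 (53 hosts, 62 usable)


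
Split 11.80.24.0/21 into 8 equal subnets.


New prefix = 21 + 3 = 24
Each subnet has 256 addresses
  11.80.24.0/24
  11.80.25.0/24
  11.80.26.0/24
  11.80.27.0/24
  11.80.28.0/24
  11.80.29.0/24
  11.80.30.0/24
  11.80.31.0/24
Subnets: 11.80.24.0/24, 11.80.25.0/24, 11.80.26.0/24, 11.80.27.0/24, 11.80.28.0/24, 11.80.29.0/24, 11.80.30.0/24, 11.80.31.0/24


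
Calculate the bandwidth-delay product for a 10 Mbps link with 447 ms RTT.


BDP = bandwidth * RTT
= 10 Mbps * 447 ms
= 10 * 1e6 * 447 / 1000 bits
= 4470000 bits
= 558750 bytes
= 545.6543 KB
BDP = 4470000 bits (558750 bytes)


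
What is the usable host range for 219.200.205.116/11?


Network: 219.192.0.0
Broadcast: 219.223.255.255
First usable = network + 1
Last usable = broadcast - 1
Range: 219.192.0.1 to 219.223.255.254


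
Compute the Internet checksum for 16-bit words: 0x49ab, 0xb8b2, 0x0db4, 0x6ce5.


Sum all words (with carry folding):
+ 0x49ab = 0x49ab
+ 0xb8b2 = 0x025e
+ 0x0db4 = 0x1012
+ 0x6ce5 = 0x7cf7
One's complement: ~0x7cf7
Checksum = 0x8308


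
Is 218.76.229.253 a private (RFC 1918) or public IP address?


RFC 1918 private ranges:
  10.0.0.0/8 (10.0.0.0 - 10.255.255.255)
  172.16.0.0/12 (172.16.0.0 - 172.31.255.255)
  192.168.0.0/16 (192.168.0.0 - 192.168.255.255)
Public (not in any RFC 1918 range)


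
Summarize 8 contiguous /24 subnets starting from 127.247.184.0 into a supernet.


Original prefix: /24
Number of subnets: 8 = 2^3
New prefix = 24 - 3 = 21
Supernet: 127.247.184.0/21


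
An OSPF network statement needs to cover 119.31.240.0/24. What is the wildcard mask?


Subnet mask: 255.255.255.0
Wildcard = 255.255.255.255 - subnet mask
255 - 255 = 0
255 - 255 = 0
255 - 255 = 0
255 - 0 = 255
Wildcard: 0.0.0.255


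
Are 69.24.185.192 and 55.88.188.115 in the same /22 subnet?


Mask: 255.255.252.0
69.24.185.192 AND mask = 69.24.184.0
55.88.188.115 AND mask = 55.88.188.0
No, different subnets (69.24.184.0 vs 55.88.188.0)


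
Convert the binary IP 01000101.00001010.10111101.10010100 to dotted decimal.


01000101 = 69
00001010 = 10
10111101 = 189
10010100 = 148
IP: 69.10.189.148


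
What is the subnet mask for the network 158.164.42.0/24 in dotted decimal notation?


/24 means 24 network bits, 8 host bits
Binary: 11111111111111111111111100000000
Mask: 255.255.255.0


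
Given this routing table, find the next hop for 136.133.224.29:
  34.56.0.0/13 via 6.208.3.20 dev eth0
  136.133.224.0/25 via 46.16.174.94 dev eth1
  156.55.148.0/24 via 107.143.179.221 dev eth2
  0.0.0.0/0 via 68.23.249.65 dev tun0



Longest prefix match for 136.133.224.29:
  /13 34.56.0.0: no
  /25 136.133.224.0: MATCH
  /24 156.55.148.0: no
  /0 0.0.0.0: MATCH
Selected: next-hop 46.16.174.94 via eth1 (matched /25)


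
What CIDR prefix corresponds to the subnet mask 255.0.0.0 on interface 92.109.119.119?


Binary: 11111111.00000000.00000000.00000000
Count leading 1s
Prefix: /8


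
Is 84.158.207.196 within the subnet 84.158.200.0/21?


Subnet network: 84.158.200.0
Test IP AND mask: 84.158.200.0
Yes, 84.158.207.196 is in 84.158.200.0/21


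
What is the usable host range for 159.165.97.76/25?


Network: 159.165.97.0
Broadcast: 159.165.97.127
First usable = network + 1
Last usable = broadcast - 1
Range: 159.165.97.1 to 159.165.97.126


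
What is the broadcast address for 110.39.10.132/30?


Network: 110.39.10.132/30
Host bits = 2
Set all host bits to 1:
Broadcast: 110.39.10.135


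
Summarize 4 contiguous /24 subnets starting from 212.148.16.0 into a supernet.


Original prefix: /24
Number of subnets: 4 = 2^2
New prefix = 24 - 2 = 22
Supernet: 212.148.16.0/22


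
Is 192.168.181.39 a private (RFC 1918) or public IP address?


RFC 1918 private ranges:
  10.0.0.0/8 (10.0.0.0 - 10.255.255.255)
  172.16.0.0/12 (172.16.0.0 - 172.31.255.255)
  192.168.0.0/16 (192.168.0.0 - 192.168.255.255)
Private (in 192.168.0.0/16)


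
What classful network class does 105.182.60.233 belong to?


First octet: 105
Binary: 01101001
0xxxxxxx -> Class A (1-126)
Class A, default mask 255.0.0.0 (/8)


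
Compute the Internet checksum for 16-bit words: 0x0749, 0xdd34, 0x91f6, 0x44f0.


Sum all words (with carry folding):
+ 0x0749 = 0x0749
+ 0xdd34 = 0xe47d
+ 0x91f6 = 0x7674
+ 0x44f0 = 0xbb64
One's complement: ~0xbb64
Checksum = 0x449b


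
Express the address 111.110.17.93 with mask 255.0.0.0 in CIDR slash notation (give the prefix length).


Binary: 11111111.00000000.00000000.00000000
Count leading 1s
Prefix: /8


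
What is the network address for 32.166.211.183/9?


IP:   00100000.10100110.11010011.10110111
Mask: 11111111.10000000.00000000.00000000
AND operation:
Net:  00100000.10000000.00000000.00000000
Network: 32.128.0.0/9


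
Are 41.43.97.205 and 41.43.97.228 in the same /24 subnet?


Mask: 255.255.255.0
41.43.97.205 AND mask = 41.43.97.0
41.43.97.228 AND mask = 41.43.97.0
Yes, same subnet (41.43.97.0)


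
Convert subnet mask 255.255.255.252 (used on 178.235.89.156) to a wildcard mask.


Subnet mask: 255.255.255.252
Wildcard = 255.255.255.255 - subnet mask
255 - 255 = 0
255 - 255 = 0
255 - 255 = 0
255 - 252 = 3
Wildcard: 0.0.0.3


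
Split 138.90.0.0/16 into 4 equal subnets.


New prefix = 16 + 2 = 18
Each subnet has 16384 addresses
  138.90.0.0/18
  138.90.64.0/18
  138.90.128.0/18
  138.90.192.0/18
Subnets: 138.90.0.0/18, 138.90.64.0/18, 138.90.128.0/18, 138.90.192.0/18


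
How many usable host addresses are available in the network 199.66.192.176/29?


Host bits = 32 - 29 = 3
Total addresses = 2^3 = 8
Usable = total - 2 (network and broadcast)
Usable hosts: 6


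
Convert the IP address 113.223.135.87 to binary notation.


113 = 01110001
223 = 11011111
135 = 10000111
87 = 01010111
Binary: 01110001.11011111.10000111.01010111


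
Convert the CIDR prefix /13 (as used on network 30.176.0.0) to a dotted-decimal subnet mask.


/13 means 13 network bits, 19 host bits
Binary: 11111111111110000000000000000000
Mask: 255.248.0.0


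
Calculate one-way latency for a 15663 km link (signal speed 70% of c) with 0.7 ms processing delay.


Speed = 0.7 * 3e5 km/s = 210000 km/s
Propagation delay = 15663 / 210000 = 0.0746 s = 74.5857 ms
Processing delay = 0.7 ms
Total one-way latency = 75.2857 ms


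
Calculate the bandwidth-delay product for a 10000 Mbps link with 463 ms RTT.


BDP = bandwidth * RTT
= 10000 Mbps * 463 ms
= 10000 * 1e6 * 463 / 1000 bits
= 4630000000 bits
= 578750000 bytes
= 565185.5469 KB
BDP = 4630000000 bits (578750000 bytes)


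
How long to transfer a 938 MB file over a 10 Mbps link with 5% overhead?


Effective throughput = 10 * (1 - 5/100) = 9.5 Mbps
File size in Mb = 938 * 8 = 7504 Mb
Time = 7504 / 9.5
Time = 789.8947 seconds


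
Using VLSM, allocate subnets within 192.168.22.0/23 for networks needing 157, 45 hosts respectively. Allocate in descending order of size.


157 hosts -> /24 (254 usable): 192.168.22.0/24
45 hosts -> /26 (62 usable): 192.168.23.0/26
Allocation: 192.168.22.0/24 (157 hosts, 254 usable); 192.168.23.0/26 (45 hosts, 62 usable)


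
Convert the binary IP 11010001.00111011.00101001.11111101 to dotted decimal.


11010001 = 209
00111011 = 59
00101001 = 41
11111101 = 253
IP: 209.59.41.253


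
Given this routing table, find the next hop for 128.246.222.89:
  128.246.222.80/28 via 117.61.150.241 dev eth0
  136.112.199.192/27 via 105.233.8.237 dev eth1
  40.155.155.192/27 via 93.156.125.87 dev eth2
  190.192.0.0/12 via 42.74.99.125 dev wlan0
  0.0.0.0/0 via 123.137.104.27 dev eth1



Longest prefix match for 128.246.222.89:
  /28 128.246.222.80: MATCH
  /27 136.112.199.192: no
  /27 40.155.155.192: no
  /12 190.192.0.0: no
  /0 0.0.0.0: MATCH
Selected: next-hop 117.61.150.241 via eth0 (matched /28)


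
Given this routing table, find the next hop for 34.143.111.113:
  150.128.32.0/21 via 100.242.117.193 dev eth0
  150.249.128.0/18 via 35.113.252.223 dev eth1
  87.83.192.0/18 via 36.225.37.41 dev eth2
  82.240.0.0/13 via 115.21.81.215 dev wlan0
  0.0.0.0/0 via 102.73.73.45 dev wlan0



Longest prefix match for 34.143.111.113:
  /21 150.128.32.0: no
  /18 150.249.128.0: no
  /18 87.83.192.0: no
  /13 82.240.0.0: no
  /0 0.0.0.0: MATCH
Selected: next-hop 102.73.73.45 via wlan0 (matched /0)


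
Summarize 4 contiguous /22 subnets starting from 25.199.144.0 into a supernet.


Original prefix: /22
Number of subnets: 4 = 2^2
New prefix = 22 - 2 = 20
Supernet: 25.199.144.0/20


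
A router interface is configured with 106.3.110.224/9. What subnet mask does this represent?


/9 means 9 network bits, 23 host bits
Binary: 11111111100000000000000000000000
Mask: 255.128.0.0


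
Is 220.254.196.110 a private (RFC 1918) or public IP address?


RFC 1918 private ranges:
  10.0.0.0/8 (10.0.0.0 - 10.255.255.255)
  172.16.0.0/12 (172.16.0.0 - 172.31.255.255)
  192.168.0.0/16 (192.168.0.0 - 192.168.255.255)
Public (not in any RFC 1918 range)


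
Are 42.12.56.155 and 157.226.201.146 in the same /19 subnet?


Mask: 255.255.224.0
42.12.56.155 AND mask = 42.12.32.0
157.226.201.146 AND mask = 157.226.192.0
No, different subnets (42.12.32.0 vs 157.226.192.0)


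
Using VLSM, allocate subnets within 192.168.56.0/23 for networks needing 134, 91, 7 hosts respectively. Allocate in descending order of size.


134 hosts -> /24 (254 usable): 192.168.56.0/24
91 hosts -> /25 (126 usable): 192.168.57.0/25
7 hosts -> /28 (14 usable): 192.168.57.128/28
Allocation: 192.168.56.0/24 (134 hosts, 254 usable); 192.168.57.0/25 (91 hosts, 126 usable); 192.168.57.128/28 (7 hosts, 14 usable)


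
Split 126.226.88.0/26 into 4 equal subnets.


New prefix = 26 + 2 = 28
Each subnet has 16 addresses
  126.226.88.0/28
  126.226.88.16/28
  126.226.88.32/28
  126.226.88.48/28
Subnets: 126.226.88.0/28, 126.226.88.16/28, 126.226.88.32/28, 126.226.88.48/28


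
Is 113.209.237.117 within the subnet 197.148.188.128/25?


Subnet network: 197.148.188.128
Test IP AND mask: 113.209.237.0
No, 113.209.237.117 is not in 197.148.188.128/25


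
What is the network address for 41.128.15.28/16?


IP:   00101001.10000000.00001111.00011100
Mask: 11111111.11111111.00000000.00000000
AND operation:
Net:  00101001.10000000.00000000.00000000
Network: 41.128.0.0/16


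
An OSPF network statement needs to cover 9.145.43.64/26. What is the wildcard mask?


Subnet mask: 255.255.255.192
Wildcard = 255.255.255.255 - subnet mask
255 - 255 = 0
255 - 255 = 0
255 - 255 = 0
255 - 192 = 63
Wildcard: 0.0.0.63


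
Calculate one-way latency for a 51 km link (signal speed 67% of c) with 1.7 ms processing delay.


Speed = 0.67 * 3e5 km/s = 201000 km/s
Propagation delay = 51 / 201000 = 0.0003 s = 0.2537 ms
Processing delay = 1.7 ms
Total one-way latency = 1.9537 ms


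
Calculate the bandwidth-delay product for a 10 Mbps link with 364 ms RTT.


BDP = bandwidth * RTT
= 10 Mbps * 364 ms
= 10 * 1e6 * 364 / 1000 bits
= 3640000 bits
= 455000 bytes
= 444.3359 KB
BDP = 3640000 bits (455000 bytes)


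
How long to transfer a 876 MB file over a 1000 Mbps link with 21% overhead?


Effective throughput = 1000 * (1 - 21/100) = 790 Mbps
File size in Mb = 876 * 8 = 7008 Mb
Time = 7008 / 790
Time = 8.8709 seconds


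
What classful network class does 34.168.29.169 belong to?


First octet: 34
Binary: 00100010
0xxxxxxx -> Class A (1-126)
Class A, default mask 255.0.0.0 (/8)


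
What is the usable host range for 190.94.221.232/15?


Network: 190.94.0.0
Broadcast: 190.95.255.255
First usable = network + 1
Last usable = broadcast - 1
Range: 190.94.0.1 to 190.95.255.254


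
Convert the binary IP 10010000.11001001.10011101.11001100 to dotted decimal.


10010000 = 144
11001001 = 201
10011101 = 157
11001100 = 204
IP: 144.201.157.204


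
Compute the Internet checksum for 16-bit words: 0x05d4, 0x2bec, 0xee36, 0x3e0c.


Sum all words (with carry folding):
+ 0x05d4 = 0x05d4
+ 0x2bec = 0x31c0
+ 0xee36 = 0x1ff7
+ 0x3e0c = 0x5e03
One's complement: ~0x5e03
Checksum = 0xa1fc


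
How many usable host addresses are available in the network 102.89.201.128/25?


Host bits = 32 - 25 = 7
Total addresses = 2^7 = 128
Usable = total - 2 (network and broadcast)
Usable hosts: 126


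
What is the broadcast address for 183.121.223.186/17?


Network: 183.121.128.0/17
Host bits = 15
Set all host bits to 1:
Broadcast: 183.121.255.255


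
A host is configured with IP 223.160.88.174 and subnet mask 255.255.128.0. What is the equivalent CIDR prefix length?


Binary: 11111111.11111111.10000000.00000000
Count leading 1s
Prefix: /17


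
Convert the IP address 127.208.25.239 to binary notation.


127 = 01111111
208 = 11010000
25 = 00011001
239 = 11101111
Binary: 01111111.11010000.00011001.11101111


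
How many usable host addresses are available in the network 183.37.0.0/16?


Host bits = 32 - 16 = 16
Total addresses = 2^16 = 65536
Usable = total - 2 (network and broadcast)
Usable hosts: 65534


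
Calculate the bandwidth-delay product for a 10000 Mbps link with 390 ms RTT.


BDP = bandwidth * RTT
= 10000 Mbps * 390 ms
= 10000 * 1e6 * 390 / 1000 bits
= 3900000000 bits
= 487500000 bytes
= 476074.2188 KB
BDP = 3900000000 bits (487500000 bytes)


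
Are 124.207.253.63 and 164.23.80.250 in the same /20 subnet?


Mask: 255.255.240.0
124.207.253.63 AND mask = 124.207.240.0
164.23.80.250 AND mask = 164.23.80.0
No, different subnets (124.207.240.0 vs 164.23.80.0)


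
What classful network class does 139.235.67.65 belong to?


First octet: 139
Binary: 10001011
10xxxxxx -> Class B (128-191)
Class B, default mask 255.255.0.0 (/16)


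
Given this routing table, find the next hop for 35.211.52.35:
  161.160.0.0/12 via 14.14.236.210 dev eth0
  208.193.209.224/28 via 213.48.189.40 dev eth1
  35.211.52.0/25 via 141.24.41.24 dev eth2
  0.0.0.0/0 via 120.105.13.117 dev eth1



Longest prefix match for 35.211.52.35:
  /12 161.160.0.0: no
  /28 208.193.209.224: no
  /25 35.211.52.0: MATCH
  /0 0.0.0.0: MATCH
Selected: next-hop 141.24.41.24 via eth2 (matched /25)


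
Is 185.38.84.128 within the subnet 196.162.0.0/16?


Subnet network: 196.162.0.0
Test IP AND mask: 185.38.0.0
No, 185.38.84.128 is not in 196.162.0.0/16


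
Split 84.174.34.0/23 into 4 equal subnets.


New prefix = 23 + 2 = 25
Each subnet has 128 addresses
  84.174.34.0/25
  84.174.34.128/25
  84.174.35.0/25
  84.174.35.128/25
Subnets: 84.174.34.0/25, 84.174.34.128/25, 84.174.35.0/25, 84.174.35.128/25


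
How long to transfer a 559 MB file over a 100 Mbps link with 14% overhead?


Effective throughput = 100 * (1 - 14/100) = 86 Mbps
File size in Mb = 559 * 8 = 4472 Mb
Time = 4472 / 86
Time = 52 seconds


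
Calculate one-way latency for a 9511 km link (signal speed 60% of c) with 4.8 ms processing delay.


Speed = 0.6 * 3e5 km/s = 180000 km/s
Propagation delay = 9511 / 180000 = 0.0528 s = 52.8389 ms
Processing delay = 4.8 ms
Total one-way latency = 57.6389 ms


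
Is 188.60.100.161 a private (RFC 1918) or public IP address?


RFC 1918 private ranges:
  10.0.0.0/8 (10.0.0.0 - 10.255.255.255)
  172.16.0.0/12 (172.16.0.0 - 172.31.255.255)
  192.168.0.0/16 (192.168.0.0 - 192.168.255.255)
Public (not in any RFC 1918 range)


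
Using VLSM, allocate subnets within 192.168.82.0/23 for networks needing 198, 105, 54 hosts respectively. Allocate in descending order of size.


198 hosts -> /24 (254 usable): 192.168.82.0/24
105 hosts -> /25 (126 usable): 192.168.83.0/25
54 hosts -> /26 (62 usable): 192.168.83.128/26
Allocation: 192.168.82.0/24 (198 hosts, 254 usable); 192.168.83.0/25 (105 hosts, 126 usable); 192.168.83.128/26 (54 hosts, 62 usable)


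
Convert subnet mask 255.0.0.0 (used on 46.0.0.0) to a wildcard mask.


Subnet mask: 255.0.0.0
Wildcard = 255.255.255.255 - subnet mask
255 - 255 = 0
255 - 0 = 255
255 - 0 = 255
255 - 0 = 255
Wildcard: 0.255.255.255


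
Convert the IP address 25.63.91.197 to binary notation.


25 = 00011001
63 = 00111111
91 = 01011011
197 = 11000101
Binary: 00011001.00111111.01011011.11000101


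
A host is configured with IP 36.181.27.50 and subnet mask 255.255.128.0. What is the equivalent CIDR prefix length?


Binary: 11111111.11111111.10000000.00000000
Count leading 1s
Prefix: /17


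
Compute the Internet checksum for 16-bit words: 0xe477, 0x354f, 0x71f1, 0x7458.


Sum all words (with carry folding):
+ 0xe477 = 0xe477
+ 0x354f = 0x19c7
+ 0x71f1 = 0x8bb8
+ 0x7458 = 0x0011
One's complement: ~0x0011
Checksum = 0xffee


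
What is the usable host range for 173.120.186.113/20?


Network: 173.120.176.0
Broadcast: 173.120.191.255
First usable = network + 1
Last usable = broadcast - 1
Range: 173.120.176.1 to 173.120.191.254


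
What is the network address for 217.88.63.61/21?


IP:   11011001.01011000.00111111.00111101
Mask: 11111111.11111111.11111000.00000000
AND operation:
Net:  11011001.01011000.00111000.00000000
Network: 217.88.56.0/21


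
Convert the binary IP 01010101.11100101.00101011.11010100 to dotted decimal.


01010101 = 85
11100101 = 229
00101011 = 43
11010100 = 212
IP: 85.229.43.212


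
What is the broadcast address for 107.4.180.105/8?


Network: 107.0.0.0/8
Host bits = 24
Set all host bits to 1:
Broadcast: 107.255.255.255


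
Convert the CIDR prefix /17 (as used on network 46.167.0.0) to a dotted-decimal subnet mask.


/17 means 17 network bits, 15 host bits
Binary: 11111111111111111000000000000000
Mask: 255.255.128.0


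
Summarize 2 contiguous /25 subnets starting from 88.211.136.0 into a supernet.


Original prefix: /25
Number of subnets: 2 = 2^1
New prefix = 25 - 1 = 24
Supernet: 88.211.136.0/24


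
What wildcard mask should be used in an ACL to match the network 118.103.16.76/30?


Subnet mask: 255.255.255.252
Wildcard = 255.255.255.255 - subnet mask
255 - 255 = 0
255 - 255 = 0
255 - 255 = 0
255 - 252 = 3
Wildcard: 0.0.0.3


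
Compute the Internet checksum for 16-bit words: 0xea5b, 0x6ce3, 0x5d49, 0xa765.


Sum all words (with carry folding):
+ 0xea5b = 0xea5b
+ 0x6ce3 = 0x573f
+ 0x5d49 = 0xb488
+ 0xa765 = 0x5bee
One's complement: ~0x5bee
Checksum = 0xa411


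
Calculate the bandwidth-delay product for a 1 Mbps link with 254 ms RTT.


BDP = bandwidth * RTT
= 1 Mbps * 254 ms
= 1 * 1e6 * 254 / 1000 bits
= 254000 bits
= 31750 bytes
= 31.0059 KB
BDP = 254000 bits (31750 bytes)


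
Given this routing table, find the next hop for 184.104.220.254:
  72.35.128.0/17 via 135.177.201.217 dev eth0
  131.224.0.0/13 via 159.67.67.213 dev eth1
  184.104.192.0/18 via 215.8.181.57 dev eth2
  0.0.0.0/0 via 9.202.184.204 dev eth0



Longest prefix match for 184.104.220.254:
  /17 72.35.128.0: no
  /13 131.224.0.0: no
  /18 184.104.192.0: MATCH
  /0 0.0.0.0: MATCH
Selected: next-hop 215.8.181.57 via eth2 (matched /18)


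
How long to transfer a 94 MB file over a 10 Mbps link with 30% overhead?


Effective throughput = 10 * (1 - 30/100) = 7 Mbps
File size in Mb = 94 * 8 = 752 Mb
Time = 752 / 7
Time = 107.4286 seconds


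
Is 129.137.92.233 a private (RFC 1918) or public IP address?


RFC 1918 private ranges:
  10.0.0.0/8 (10.0.0.0 - 10.255.255.255)
  172.16.0.0/12 (172.16.0.0 - 172.31.255.255)
  192.168.0.0/16 (192.168.0.0 - 192.168.255.255)
Public (not in any RFC 1918 range)


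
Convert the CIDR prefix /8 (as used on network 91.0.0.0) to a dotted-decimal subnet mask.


/8 means 8 network bits, 24 host bits
Binary: 11111111000000000000000000000000
Mask: 255.0.0.0


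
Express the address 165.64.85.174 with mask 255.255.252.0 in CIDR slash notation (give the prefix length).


Binary: 11111111.11111111.11111100.00000000
Count leading 1s
Prefix: /22


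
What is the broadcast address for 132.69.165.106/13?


Network: 132.64.0.0/13
Host bits = 19
Set all host bits to 1:
Broadcast: 132.71.255.255


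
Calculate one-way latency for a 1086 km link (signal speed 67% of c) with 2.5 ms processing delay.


Speed = 0.67 * 3e5 km/s = 201000 km/s
Propagation delay = 1086 / 201000 = 0.0054 s = 5.403 ms
Processing delay = 2.5 ms
Total one-way latency = 7.903 ms


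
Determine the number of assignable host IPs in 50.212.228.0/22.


Host bits = 32 - 22 = 10
Total addresses = 2^10 = 1024
Usable = total - 2 (network and broadcast)
Usable hosts: 1022


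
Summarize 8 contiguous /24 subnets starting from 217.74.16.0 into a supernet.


Original prefix: /24
Number of subnets: 8 = 2^3
New prefix = 24 - 3 = 21
Supernet: 217.74.16.0/21


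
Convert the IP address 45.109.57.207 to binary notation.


45 = 00101101
109 = 01101101
57 = 00111001
207 = 11001111
Binary: 00101101.01101101.00111001.11001111


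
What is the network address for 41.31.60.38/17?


IP:   00101001.00011111.00111100.00100110
Mask: 11111111.11111111.10000000.00000000
AND operation:
Net:  00101001.00011111.00000000.00000000
Network: 41.31.0.0/17


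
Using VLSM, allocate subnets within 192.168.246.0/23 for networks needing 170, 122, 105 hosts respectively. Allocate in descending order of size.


170 hosts -> /24 (254 usable): 192.168.246.0/24
122 hosts -> /25 (126 usable): 192.168.247.0/25
105 hosts -> /25 (126 usable): 192.168.247.128/25
Allocation: 192.168.246.0/24 (170 hosts, 254 usable); 192.168.247.0/25 (122 hosts, 126 usable); 192.168.247.128/25 (105 hosts, 126 usable)


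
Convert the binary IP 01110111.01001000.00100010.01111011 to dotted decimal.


01110111 = 119
01001000 = 72
00100010 = 34
01111011 = 123
IP: 119.72.34.123


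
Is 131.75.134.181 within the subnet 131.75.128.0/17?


Subnet network: 131.75.128.0
Test IP AND mask: 131.75.128.0
Yes, 131.75.134.181 is in 131.75.128.0/17


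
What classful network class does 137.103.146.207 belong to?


First octet: 137
Binary: 10001001
10xxxxxx -> Class B (128-191)
Class B, default mask 255.255.0.0 (/16)


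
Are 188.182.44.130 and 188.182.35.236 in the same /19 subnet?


Mask: 255.255.224.0
188.182.44.130 AND mask = 188.182.32.0
188.182.35.236 AND mask = 188.182.32.0
Yes, same subnet (188.182.32.0)


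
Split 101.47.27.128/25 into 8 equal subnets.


New prefix = 25 + 3 = 28
Each subnet has 16 addresses
  101.47.27.128/28
  101.47.27.144/28
  101.47.27.160/28
  101.47.27.176/28
  101.47.27.192/28
  101.47.27.208/28
  101.47.27.224/28
  101.47.27.240/28
Subnets: 101.47.27.128/28, 101.47.27.144/28, 101.47.27.160/28, 101.47.27.176/28, 101.47.27.192/28, 101.47.27.208/28, 101.47.27.224/28, 101.47.27.240/28


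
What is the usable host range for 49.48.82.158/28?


Network: 49.48.82.144
Broadcast: 49.48.82.159
First usable = network + 1
Last usable = broadcast - 1
Range: 49.48.82.145 to 49.48.82.158


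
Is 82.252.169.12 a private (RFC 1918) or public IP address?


RFC 1918 private ranges:
  10.0.0.0/8 (10.0.0.0 - 10.255.255.255)
  172.16.0.0/12 (172.16.0.0 - 172.31.255.255)
  192.168.0.0/16 (192.168.0.0 - 192.168.255.255)
Public (not in any RFC 1918 range)


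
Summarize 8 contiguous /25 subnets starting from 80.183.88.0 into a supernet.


Original prefix: /25
Number of subnets: 8 = 2^3
New prefix = 25 - 3 = 22
Supernet: 80.183.88.0/22


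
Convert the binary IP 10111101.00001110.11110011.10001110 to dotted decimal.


10111101 = 189
00001110 = 14
11110011 = 243
10001110 = 142
IP: 189.14.243.142


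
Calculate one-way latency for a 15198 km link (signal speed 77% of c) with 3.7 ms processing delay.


Speed = 0.77 * 3e5 km/s = 231000 km/s
Propagation delay = 15198 / 231000 = 0.0658 s = 65.7922 ms
Processing delay = 3.7 ms
Total one-way latency = 69.4922 ms


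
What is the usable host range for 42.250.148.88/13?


Network: 42.248.0.0
Broadcast: 42.255.255.255
First usable = network + 1
Last usable = broadcast - 1
Range: 42.248.0.1 to 42.255.255.254


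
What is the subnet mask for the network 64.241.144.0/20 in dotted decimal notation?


/20 means 20 network bits, 12 host bits
Binary: 11111111111111111111000000000000
Mask: 255.255.240.0


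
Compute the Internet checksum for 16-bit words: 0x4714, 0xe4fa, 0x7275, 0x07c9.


Sum all words (with carry folding):
+ 0x4714 = 0x4714
+ 0xe4fa = 0x2c0f
+ 0x7275 = 0x9e84
+ 0x07c9 = 0xa64d
One's complement: ~0xa64d
Checksum = 0x59b2


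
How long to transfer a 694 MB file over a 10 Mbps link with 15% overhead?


Effective throughput = 10 * (1 - 15/100) = 8.5 Mbps
File size in Mb = 694 * 8 = 5552 Mb
Time = 5552 / 8.5
Time = 653.1765 seconds


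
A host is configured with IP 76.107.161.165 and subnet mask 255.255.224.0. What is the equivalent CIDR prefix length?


Binary: 11111111.11111111.11100000.00000000
Count leading 1s
Prefix: /19


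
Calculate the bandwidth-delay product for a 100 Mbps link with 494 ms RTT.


BDP = bandwidth * RTT
= 100 Mbps * 494 ms
= 100 * 1e6 * 494 / 1000 bits
= 49400000 bits
= 6175000 bytes
= 6030.2734 KB
BDP = 49400000 bits (6175000 bytes)


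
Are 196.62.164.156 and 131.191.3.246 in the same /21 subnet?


Mask: 255.255.248.0
196.62.164.156 AND mask = 196.62.160.0
131.191.3.246 AND mask = 131.191.0.0
No, different subnets (196.62.160.0 vs 131.191.0.0)


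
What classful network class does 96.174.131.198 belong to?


First octet: 96
Binary: 01100000
0xxxxxxx -> Class A (1-126)
Class A, default mask 255.0.0.0 (/8)


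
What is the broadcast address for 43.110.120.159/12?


Network: 43.96.0.0/12
Host bits = 20
Set all host bits to 1:
Broadcast: 43.111.255.255


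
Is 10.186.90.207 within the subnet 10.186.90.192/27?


Subnet network: 10.186.90.192
Test IP AND mask: 10.186.90.192
Yes, 10.186.90.207 is in 10.186.90.192/27


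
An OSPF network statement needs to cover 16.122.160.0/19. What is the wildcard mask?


Subnet mask: 255.255.224.0
Wildcard = 255.255.255.255 - subnet mask
255 - 255 = 0
255 - 255 = 0
255 - 224 = 31
255 - 0 = 255
Wildcard: 0.0.31.255


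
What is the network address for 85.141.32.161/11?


IP:   01010101.10001101.00100000.10100001
Mask: 11111111.11100000.00000000.00000000
AND operation:
Net:  01010101.10000000.00000000.00000000
Network: 85.128.0.0/11


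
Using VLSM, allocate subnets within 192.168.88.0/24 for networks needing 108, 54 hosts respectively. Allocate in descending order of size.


108 hosts -> /25 (126 usable): 192.168.88.0/25
54 hosts -> /26 (62 usable): 192.168.88.128/26
Allocation: 192.168.88.0/25 (108 hosts, 126 usable); 192.168.88.128/26 (54 hosts, 62 usable)


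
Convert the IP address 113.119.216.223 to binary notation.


113 = 01110001
119 = 01110111
216 = 11011000
223 = 11011111
Binary: 01110001.01110111.11011000.11011111


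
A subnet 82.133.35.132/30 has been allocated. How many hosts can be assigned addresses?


Host bits = 32 - 30 = 2
Total addresses = 2^2 = 4
Usable = total - 2 (network and broadcast)
Usable hosts: 2


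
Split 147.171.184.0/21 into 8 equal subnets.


New prefix = 21 + 3 = 24
Each subnet has 256 addresses
  147.171.184.0/24
  147.171.185.0/24
  147.171.186.0/24
  147.171.187.0/24
  147.171.188.0/24
  147.171.189.0/24
  147.171.190.0/24
  147.171.191.0/24
Subnets: 147.171.184.0/24, 147.171.185.0/24, 147.171.186.0/24, 147.171.187.0/24, 147.171.188.0/24, 147.171.189.0/24, 147.171.190.0/24, 147.171.191.0/24


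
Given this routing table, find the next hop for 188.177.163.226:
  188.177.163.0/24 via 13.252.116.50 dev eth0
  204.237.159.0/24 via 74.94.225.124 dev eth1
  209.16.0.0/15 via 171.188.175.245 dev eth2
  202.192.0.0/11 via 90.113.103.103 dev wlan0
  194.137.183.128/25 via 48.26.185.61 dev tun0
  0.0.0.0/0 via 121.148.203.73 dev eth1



Longest prefix match for 188.177.163.226:
  /24 188.177.163.0: MATCH
  /24 204.237.159.0: no
  /15 209.16.0.0: no
  /11 202.192.0.0: no
  /25 194.137.183.128: no
  /0 0.0.0.0: MATCH
Selected: next-hop 13.252.116.50 via eth0 (matched /24)


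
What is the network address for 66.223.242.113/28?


IP:   01000010.11011111.11110010.01110001
Mask: 11111111.11111111.11111111.11110000
AND operation:
Net:  01000010.11011111.11110010.01110000
Network: 66.223.242.112/28


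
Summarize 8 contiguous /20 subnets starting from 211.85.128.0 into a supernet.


Original prefix: /20
Number of subnets: 8 = 2^3
New prefix = 20 - 3 = 17
Supernet: 211.85.128.0/17


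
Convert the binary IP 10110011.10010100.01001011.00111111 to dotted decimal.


10110011 = 179
10010100 = 148
01001011 = 75
00111111 = 63
IP: 179.148.75.63


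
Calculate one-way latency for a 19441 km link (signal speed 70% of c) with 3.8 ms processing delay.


Speed = 0.7 * 3e5 km/s = 210000 km/s
Propagation delay = 19441 / 210000 = 0.0926 s = 92.5762 ms
Processing delay = 3.8 ms
Total one-way latency = 96.3762 ms
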